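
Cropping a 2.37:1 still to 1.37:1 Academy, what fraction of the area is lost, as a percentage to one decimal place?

42.2%

Going from 2.37:1 to 1.37:1 Academy means cutting width while keeping height.
(1.370)/(2.370) ≈ 0.578 of the area survives, leaving 42.19% discarded.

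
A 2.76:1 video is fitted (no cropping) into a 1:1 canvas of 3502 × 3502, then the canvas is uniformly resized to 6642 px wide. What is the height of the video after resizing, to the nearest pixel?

2407 px

At 3502×3502 the video is width-limited, so height = 3502 / 2.760 ≈ 1268.84 px.
Resizing to 6642 px wide multiplies everything by 1.8966: 1268.84 → 2406.52 px.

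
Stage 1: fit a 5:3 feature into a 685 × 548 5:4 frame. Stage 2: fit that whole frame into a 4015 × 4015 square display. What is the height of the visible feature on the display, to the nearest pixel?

First fit — 5:3 into 685×548 spans the width: 685.00 × 411.00.
Second fit — the 5:4 canvas into 4015×4015 spans the width: 4015.00 × 3212.00 (×5.8613 from 685×548).
So the feature's height is 411.00 × 5.8613 ≈ 2409.00.

2409 px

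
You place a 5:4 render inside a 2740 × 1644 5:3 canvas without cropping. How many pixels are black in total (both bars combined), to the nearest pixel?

Since 1.250 < 1.667, the render is height-limited.
The render is 1644 × 5/4 ≈ 2055.0000 px wide.
Leftover width: 2740 − 2055.0000 = 685.0000 px.
Bar area = 685.0000 × 1644 ≈ 1126140 px.

1126140 pixels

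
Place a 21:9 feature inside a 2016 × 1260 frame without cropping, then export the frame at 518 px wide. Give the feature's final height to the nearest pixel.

222 px

At 2016×1260 the feature is width-limited, so height = 2016 × 9/21 ≈ 864.00 px.
The frame scales by 518/2016 = 0.2569; 864.00 × 0.2569 ≈ 222.00 px.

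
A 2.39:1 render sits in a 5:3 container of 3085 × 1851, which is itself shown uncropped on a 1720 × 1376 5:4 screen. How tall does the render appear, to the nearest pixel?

720 px

Inside the 3085×1851 canvas the render is width-limited at 3085.00 × 1290.79.
5:3 in 1720×1376: fills the width, so the intermediate becomes 1720.00 × 1032.00 — a scale of ×0.5575.
Applying the same ×0.5575: 1290.79 → 719.67.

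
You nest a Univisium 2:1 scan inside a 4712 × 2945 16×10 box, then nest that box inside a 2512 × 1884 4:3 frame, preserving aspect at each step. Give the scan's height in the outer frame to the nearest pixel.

1256 px

First fit — Univisium 2:1 into 4712×2945 spans the width: 4712.00 × 2356.00.
16×10 in 2512×1884: fills the width, so the intermediate becomes 2512.00 × 1570.00 — a scale of ×0.5331.
Applying the same ×0.5331: 2356.00 → 1256.00.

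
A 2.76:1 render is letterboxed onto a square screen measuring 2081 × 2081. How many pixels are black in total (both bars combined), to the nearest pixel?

2761517 pixels

2.76:1 is wider than square, so it spans the full width.
That makes the image 753.9855 px tall (2081 / 2.760).
2081 − 753.9855 = 1327.0145 px of bars.
That's 1327.0145 × 2081 ≈ 2761517 black pixels.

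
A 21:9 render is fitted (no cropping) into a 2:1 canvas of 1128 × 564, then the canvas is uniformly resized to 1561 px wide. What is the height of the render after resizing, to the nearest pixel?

669 px

At 1128×564 the render is width-limited, so height = 1128 × 9/21 ≈ 483.43 px.
Resizing to 1561 px wide multiplies everything by 1.3839: 483.43 → 669.00 px.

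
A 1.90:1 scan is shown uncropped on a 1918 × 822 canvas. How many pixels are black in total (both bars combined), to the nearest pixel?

1.90:1 (1.900) < 21×9 (2.333), so the scan fills the height.
Content width = 822 × 1.900 ≈ 1561.8000 px.
1918 − 1561.8000 = 356.2000 px of bars.
Bar area = 356.2000 × 822 ≈ 292796 px.

292796 pixels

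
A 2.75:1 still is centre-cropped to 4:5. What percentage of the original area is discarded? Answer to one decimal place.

70.9%

4:5 is narrower than 2.75:1, so the crop keeps the full height and trims the width.
(0.800)/(2.750) ≈ 0.291 of the area survives, leaving 70.91% discarded.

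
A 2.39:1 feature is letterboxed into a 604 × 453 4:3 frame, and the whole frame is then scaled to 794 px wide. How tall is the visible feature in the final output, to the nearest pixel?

At 604×453 the feature is width-limited, so height = 604 / 2.390 ≈ 252.72 px.
Scaling 604 → 794 is ×1.3146, so the height becomes 252.72 × 1.3146 ≈ 332.22 px.

332 px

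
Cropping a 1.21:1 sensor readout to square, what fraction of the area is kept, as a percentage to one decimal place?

82.6%

The height stays; only width is cut (since square is narrower than 1.21:1).
(1.000)/(1.210) ≈ 0.826 of the area survives.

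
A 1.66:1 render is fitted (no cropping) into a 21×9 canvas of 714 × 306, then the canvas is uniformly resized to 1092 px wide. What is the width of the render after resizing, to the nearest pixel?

777 px

Fitted into 714×306, the render spans the height; its width is 306 × 1.660 ≈ 507.96 px.
Scaling 714 → 1092 is ×1.5294, so the width becomes 507.96 × 1.5294 ≈ 776.88 px.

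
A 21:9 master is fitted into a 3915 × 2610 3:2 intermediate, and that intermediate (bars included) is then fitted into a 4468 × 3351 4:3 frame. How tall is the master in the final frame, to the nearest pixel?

1915 px

21:9 in 3915×2610: fills the width, so the master is 3915.00 × 1677.86.
The 3:2 canvas is width-limited in 4468×3351, giving 4468.00 × 2978.67; scale factor 1.1413.
Applying the same ×1.1413: 1677.86 → 1914.86.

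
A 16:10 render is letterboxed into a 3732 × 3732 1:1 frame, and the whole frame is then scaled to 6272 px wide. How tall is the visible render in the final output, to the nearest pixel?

At 3732×3732 the render is width-limited, so height = 3732 × 10/16 ≈ 2332.50 px.
The frame scales by 6272/3732 = 1.6806; 2332.50 × 1.6806 ≈ 3920.00 px.

3920 px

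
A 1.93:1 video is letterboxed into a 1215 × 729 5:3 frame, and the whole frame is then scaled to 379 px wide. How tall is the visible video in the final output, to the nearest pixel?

In the 1215×729 frame the video fills the width: height = 1215 / 1.930 ≈ 629.53 px.
The frame scales by 379/1215 = 0.3119; 629.53 × 0.3119 ≈ 196.37 px.

196 px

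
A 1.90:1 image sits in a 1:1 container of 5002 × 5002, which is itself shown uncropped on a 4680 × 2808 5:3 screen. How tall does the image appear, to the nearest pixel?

1478 px

First fit — 1.90:1 into 5002×5002 spans the width: 5002.00 × 2632.63.
Second fit — the 1:1 canvas into 4680×2808 spans the height: 2808.00 × 2808.00 (×0.5614 from 5002×5002).
The image scales with it: height 2632.63 × 0.5614 ≈ 1477.89.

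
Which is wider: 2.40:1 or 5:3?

2.4 and 5:3 = 1.667; 2.4 > 1.667.

2.40:1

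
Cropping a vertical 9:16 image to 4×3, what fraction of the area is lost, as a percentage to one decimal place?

57.8%

The width stays; only height is cut (since 4×3 is wider than vertical 9:16).
(0.562)/(1.333) ≈ 0.422 of the area survives, leaving 57.81% discarded.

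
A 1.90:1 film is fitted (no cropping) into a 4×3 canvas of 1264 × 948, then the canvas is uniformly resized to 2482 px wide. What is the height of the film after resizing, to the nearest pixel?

1306 px

Fitted into 1264×948, the film spans the width; its height is 1264 / 1.900 ≈ 665.26 px.
The frame scales by 2482/1264 = 1.9636; 665.26 × 1.9636 ≈ 1306.32 px.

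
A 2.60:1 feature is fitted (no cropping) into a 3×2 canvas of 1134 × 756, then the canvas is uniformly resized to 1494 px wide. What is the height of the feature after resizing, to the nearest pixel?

575 px

At 1134×756 the feature is width-limited, so height = 1134 / 2.600 ≈ 436.15 px.
Resizing to 1494 px wide multiplies everything by 1.3175: 436.15 → 574.62 px.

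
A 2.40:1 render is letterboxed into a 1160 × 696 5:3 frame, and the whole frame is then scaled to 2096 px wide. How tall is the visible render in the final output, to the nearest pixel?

Fitted into 1160×696, the render spans the width; its height is 1160 / 2.400 ≈ 483.33 px.
The frame scales by 2096/1160 = 1.8069; 483.33 × 1.8069 ≈ 873.33 px.

873 px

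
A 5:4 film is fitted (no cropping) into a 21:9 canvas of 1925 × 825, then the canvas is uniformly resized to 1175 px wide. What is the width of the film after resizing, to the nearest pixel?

In the 1925×825 frame the film fills the height: width = 825 × 5/4 ≈ 1031.25 px.
Scaling 1925 → 1175 is ×0.6104, so the width becomes 1031.25 × 0.6104 ≈ 629.46 px.

629 px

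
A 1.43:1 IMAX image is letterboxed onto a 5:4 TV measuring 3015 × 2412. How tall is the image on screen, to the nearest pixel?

2108 px

1.43:1 IMAX (1.430) > 5:4 (1.250), so the image fills the width.
Content height = 3015 / 1.430 ≈ 2108.39 px.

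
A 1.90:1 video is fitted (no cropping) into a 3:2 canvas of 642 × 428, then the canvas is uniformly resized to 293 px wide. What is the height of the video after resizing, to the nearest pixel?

154 px

In the 642×428 frame the video fills the width: height = 642 / 1.900 ≈ 337.89 px.
Resizing to 293 px wide multiplies everything by 0.4564: 337.89 → 154.21 px.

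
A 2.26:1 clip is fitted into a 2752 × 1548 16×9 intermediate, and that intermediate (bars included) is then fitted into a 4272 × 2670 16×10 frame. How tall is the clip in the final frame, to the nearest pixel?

First fit — 2.26:1 into 2752×1548 spans the width: 2752.00 × 1217.70.
Second fit — the 16×9 canvas into 4272×2670 spans the width: 4272.00 × 2403.00 (×1.5523 from 2752×1548).
Applying the same ×1.5523: 1217.70 → 1890.27.

1890 px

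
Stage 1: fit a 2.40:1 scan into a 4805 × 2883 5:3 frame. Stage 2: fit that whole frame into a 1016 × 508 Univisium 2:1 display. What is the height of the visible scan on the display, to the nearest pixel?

353 px

Inside the 4805×2883 canvas the scan is width-limited at 4805.00 × 2002.08.
5:3 in 1016×508: fills the height, so the intermediate becomes 846.67 × 508.00 — a scale of ×0.1762.
The scan scales with it: height 2002.08 × 0.1762 ≈ 352.78.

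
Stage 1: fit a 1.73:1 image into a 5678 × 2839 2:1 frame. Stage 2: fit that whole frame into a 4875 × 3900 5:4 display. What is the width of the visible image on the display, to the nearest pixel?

4217 px

1.73:1 in 5678×2839: fills the height, so the image is 4911.47 × 2839.00.
Second fit — the 2:1 canvas into 4875×3900 spans the width: 4875.00 × 2437.50 (×0.8586 from 5678×2839).
Applying the same ×0.8586: 4911.47 → 4216.88.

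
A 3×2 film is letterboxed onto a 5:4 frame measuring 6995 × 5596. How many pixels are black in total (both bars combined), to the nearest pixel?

3×2 is wider than 5:4, so it spans the full width.
The film is 6995 × 2/3 ≈ 4663.3333 px tall.
Leftover height: 5596 − 4663.3333 = 932.6667 px.
Across the 6995-px span: 932.6667 × 6995 ≈ 6524003 px.

6524003 pixels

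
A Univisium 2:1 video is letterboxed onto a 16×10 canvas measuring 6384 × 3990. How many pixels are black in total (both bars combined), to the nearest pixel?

Since 2.000 > 1.600, the video is width-limited.
The video is 6384 × 1/2 ≈ 3192.0000 px tall.
Black = 3990 − 3192.0000 = 798.0000 px.
That's 798.0000 × 6384 ≈ 5094432 black pixels.

5094432 pixels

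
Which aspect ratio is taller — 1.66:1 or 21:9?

1.66 and 21:9 = 2.333; 2.333 > 1.66. The smaller width-to-height ratio is the taller frame.

1.66:1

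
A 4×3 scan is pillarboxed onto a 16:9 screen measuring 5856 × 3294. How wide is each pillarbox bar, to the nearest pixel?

Since 1.333 < 1.778, the scan is height-limited.
Content width = 3294 × 4/3 ≈ 4392.00 px.
5856 − 4392.00 = 1464.00 px of bars (732.00 each).

732 px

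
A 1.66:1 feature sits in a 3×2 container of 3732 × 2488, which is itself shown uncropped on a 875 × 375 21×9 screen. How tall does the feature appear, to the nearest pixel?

Inside the 3732×2488 canvas the feature is width-limited at 3732.00 × 2248.19.
The 3×2 canvas is height-limited in 875×375, giving 562.50 × 375.00; scale factor 0.1507.
The feature scales with it: height 2248.19 × 0.1507 ≈ 338.86.

339 px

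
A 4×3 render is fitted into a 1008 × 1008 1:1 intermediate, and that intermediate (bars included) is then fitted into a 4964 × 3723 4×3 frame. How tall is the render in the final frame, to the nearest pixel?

2792 px

First fit — 4×3 into 1008×1008 spans the width: 1008.00 × 756.00.
Second fit — the 1:1 canvas into 4964×3723 spans the height: 3723.00 × 3723.00 (×3.6935 from 1008×1008).
The render scales with it: height 756.00 × 3.6935 ≈ 2792.25.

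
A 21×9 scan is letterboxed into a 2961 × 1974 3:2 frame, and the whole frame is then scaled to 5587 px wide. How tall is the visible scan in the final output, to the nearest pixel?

2394 px

At 2961×1974 the scan is width-limited, so height = 2961 × 9/21 ≈ 1269.00 px.
Resizing to 5587 px wide multiplies everything by 1.8869: 1269.00 → 2394.43 px.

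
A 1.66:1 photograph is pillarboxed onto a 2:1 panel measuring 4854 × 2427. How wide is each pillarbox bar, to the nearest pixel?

1.66:1 is narrower than 2:1, so it spans the full height.
The photograph is 2427 × 1.660 ≈ 4028.82 px wide.
Leftover width: 4854 − 4028.82 = 825.18 px → 412.59 each side.

413 px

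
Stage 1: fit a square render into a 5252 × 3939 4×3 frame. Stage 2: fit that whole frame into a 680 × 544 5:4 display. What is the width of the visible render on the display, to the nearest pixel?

First fit — square into 5252×3939 spans the height: 3939.00 × 3939.00.
4×3 in 680×544: fills the width, so the intermediate becomes 680.00 × 510.00 — a scale of ×0.1295.
Applying the same ×0.1295: 3939.00 → 510.00.

510 px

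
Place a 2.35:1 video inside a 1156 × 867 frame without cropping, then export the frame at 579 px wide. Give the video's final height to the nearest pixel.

246 px

In the 1156×867 frame the video fills the width: height = 1156 / 2.350 ≈ 491.91 px.
Scaling 1156 → 579 is ×0.5009, so the height becomes 491.91 × 0.5009 ≈ 246.38 px.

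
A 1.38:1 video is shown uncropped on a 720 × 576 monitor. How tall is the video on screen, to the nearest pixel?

522 px

1.38:1 (1.380) > 5:4 (1.250), so the video fills the width.
That makes the image 521.74 px tall (720 / 1.380).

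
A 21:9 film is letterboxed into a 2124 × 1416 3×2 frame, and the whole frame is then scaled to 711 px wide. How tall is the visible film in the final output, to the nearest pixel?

At 2124×1416 the film is width-limited, so height = 2124 × 9/21 ≈ 910.29 px.
Resizing to 711 px wide multiplies everything by 0.3347: 910.29 → 304.71 px.

305 px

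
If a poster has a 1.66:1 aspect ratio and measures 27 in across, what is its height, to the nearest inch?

Height = 27 / 1.660 = 16.27.

16 in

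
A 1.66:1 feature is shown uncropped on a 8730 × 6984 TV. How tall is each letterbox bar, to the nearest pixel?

1.66:1 (1.660) > 5:4 (1.250), so the feature fills the width.
The feature is 8730 / 1.660 ≈ 5259.04 px tall.
6984 − 5259.04 = 1724.96 px of bars (862.48 each).

862 px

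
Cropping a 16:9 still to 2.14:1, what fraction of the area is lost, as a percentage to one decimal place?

The width stays; only height is cut (since 2.14:1 is wider than 16:9).
Area ratio = (1.778)/(2.140) = 83.07%; the remaining 16.93% is cropped out.

16.9%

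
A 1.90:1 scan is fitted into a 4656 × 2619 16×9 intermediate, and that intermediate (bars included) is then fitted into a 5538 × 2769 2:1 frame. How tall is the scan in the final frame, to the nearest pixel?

2591 px

Inside the 4656×2619 canvas the scan is width-limited at 4656.00 × 2450.53.
The 16×9 canvas is height-limited in 5538×2769, giving 4922.67 × 2769.00; scale factor 1.0573.
So the scan's height is 2450.53 × 1.0573 ≈ 2590.88.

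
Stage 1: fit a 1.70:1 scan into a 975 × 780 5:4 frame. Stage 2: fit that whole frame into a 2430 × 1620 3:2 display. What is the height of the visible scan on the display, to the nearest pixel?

1.70:1 in 975×780: fills the width, so the scan is 975.00 × 573.53.
5:4 in 2430×1620: fills the height, so the intermediate becomes 2025.00 × 1620.00 — a scale of ×2.0769.
The scan scales with it: height 573.53 × 2.0769 ≈ 1191.18.

1191 px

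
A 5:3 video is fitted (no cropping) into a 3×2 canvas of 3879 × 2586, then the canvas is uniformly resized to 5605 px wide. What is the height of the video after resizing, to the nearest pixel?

At 3879×2586 the video is width-limited, so height = 3879 × 3/5 ≈ 2327.40 px.
Resizing to 5605 px wide multiplies everything by 1.4450: 2327.40 → 3363.00 px.

3363 px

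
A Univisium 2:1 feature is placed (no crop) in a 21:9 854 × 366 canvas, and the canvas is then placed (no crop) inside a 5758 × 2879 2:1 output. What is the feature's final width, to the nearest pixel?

First fit — Univisium 2:1 into 854×366 spans the height: 732.00 × 366.00.
Second fit — the 21:9 canvas into 5758×2879 spans the width: 5758.00 × 2467.71 (×6.7424 from 854×366).
So the feature's width is 732.00 × 6.7424 ≈ 4935.43.

4935 px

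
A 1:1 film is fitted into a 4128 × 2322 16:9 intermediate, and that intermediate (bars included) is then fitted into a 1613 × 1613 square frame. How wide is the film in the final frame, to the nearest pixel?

907 px

1:1 in 4128×2322: fills the height, so the film is 2322.00 × 2322.00.
Second fit — the 16:9 canvas into 1613×1613 spans the width: 1613.00 × 907.31 (×0.3907 from 4128×2322).
Applying the same ×0.3907: 2322.00 → 907.31.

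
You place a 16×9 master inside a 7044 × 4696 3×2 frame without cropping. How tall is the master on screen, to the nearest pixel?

16×9 (1.778) > 3×2 (1.500), so the master fills the width.
Content height = 7044 × 9/16 ≈ 3962.25 px.

3962 px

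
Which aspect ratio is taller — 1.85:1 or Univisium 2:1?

1.85 and Univisium 2:1 = 2; 2 > 1.85. The smaller width-to-height ratio is the taller frame.

1.85:1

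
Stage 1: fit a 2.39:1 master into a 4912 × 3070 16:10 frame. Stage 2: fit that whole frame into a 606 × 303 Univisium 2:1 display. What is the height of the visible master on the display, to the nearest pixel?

203 px

First fit — 2.39:1 into 4912×3070 spans the width: 4912.00 × 2055.23.
Second fit — the 16:10 canvas into 606×303 spans the height: 484.80 × 303.00 (×0.0987 from 4912×3070).
So the master's height is 2055.23 × 0.0987 ≈ 202.85.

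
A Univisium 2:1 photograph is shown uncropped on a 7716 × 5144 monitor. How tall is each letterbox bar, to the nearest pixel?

Univisium 2:1 is wider than 3×2, so it spans the full width.
The photograph is 7716 × 1/2 ≈ 3858.00 px tall.
Leftover height: 5144 − 3858.00 = 1286.00 px → 643.00 each side.

643 px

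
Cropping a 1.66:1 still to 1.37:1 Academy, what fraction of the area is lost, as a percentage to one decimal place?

17.5%

1.37:1 Academy is narrower than 1.66:1, so the crop keeps the full height and trims the width.
Fraction kept = (1.370)/(1.660) ≈ 82.53%, so 17.47% is lost.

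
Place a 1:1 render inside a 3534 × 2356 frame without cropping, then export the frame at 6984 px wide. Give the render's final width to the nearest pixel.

4656 px

At 3534×2356 the render is height-limited, so width = 2356 × 1/1 ≈ 2356.00 px.
The frame scales by 6984/3534 = 1.9762; 2356.00 × 1.9762 ≈ 4656.00 px.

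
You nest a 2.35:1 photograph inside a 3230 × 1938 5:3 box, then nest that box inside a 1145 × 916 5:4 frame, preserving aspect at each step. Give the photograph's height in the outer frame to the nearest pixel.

2.35:1 in 3230×1938: fills the width, so the photograph is 3230.00 × 1374.47.
The 5:3 canvas is width-limited in 1145×916, giving 1145.00 × 687.00; scale factor 0.3545.
Applying the same ×0.3545: 1374.47 → 487.23.

487 px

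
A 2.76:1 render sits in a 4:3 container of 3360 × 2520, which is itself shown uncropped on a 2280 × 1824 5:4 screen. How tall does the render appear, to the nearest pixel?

2.76:1 in 3360×2520: fills the width, so the render is 3360.00 × 1217.39.
4:3 in 2280×1824: fills the width, so the intermediate becomes 2280.00 × 1710.00 — a scale of ×0.6786.
So the render's height is 1217.39 × 0.6786 ≈ 826.09.

826 px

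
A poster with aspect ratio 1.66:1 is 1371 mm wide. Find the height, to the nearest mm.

826 mm

1371 / 1.660 = 825.90.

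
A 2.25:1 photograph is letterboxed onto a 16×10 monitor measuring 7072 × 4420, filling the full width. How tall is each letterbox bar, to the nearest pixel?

638 px

The photograph is 7072 / 2.250 ≈ 3143.11 px tall.
Black = 4420 − 3143.11 = 1276.89 px, or 638.44 per bar.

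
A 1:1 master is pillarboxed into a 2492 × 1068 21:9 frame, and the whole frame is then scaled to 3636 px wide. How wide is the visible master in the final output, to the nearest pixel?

At 2492×1068 the master is height-limited, so width = 1068 × 1/1 ≈ 1068.00 px.
Scaling 2492 → 3636 is ×1.4591, so the width becomes 1068.00 × 1.4591 ≈ 1558.29 px.

1558 px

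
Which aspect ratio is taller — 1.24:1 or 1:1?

1:1

1.24 and 1; 1.24 > 1. The smaller width-to-height ratio is the taller frame.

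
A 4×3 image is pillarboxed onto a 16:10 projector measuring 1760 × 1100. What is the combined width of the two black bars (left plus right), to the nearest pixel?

4×3 is narrower than 16:10, so it spans the full height.
Content width = 1100 × 4/3 ≈ 1466.67 px.
Black = 1760 − 1466.67 = 293.33 px.

293 px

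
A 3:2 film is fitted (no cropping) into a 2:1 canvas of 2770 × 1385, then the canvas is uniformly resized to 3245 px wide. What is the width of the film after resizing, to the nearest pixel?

In the 2770×1385 frame the film fills the height: width = 1385 × 3/2 ≈ 2077.50 px.
Scaling 2770 → 3245 is ×1.1715, so the width becomes 2077.50 × 1.1715 ≈ 2433.75 px.

2434 px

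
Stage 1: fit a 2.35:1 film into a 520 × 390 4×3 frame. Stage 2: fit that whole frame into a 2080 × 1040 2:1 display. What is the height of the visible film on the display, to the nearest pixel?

Inside the 520×390 canvas the film is width-limited at 520.00 × 221.28.
The 4×3 canvas is height-limited in 2080×1040, giving 1386.67 × 1040.00; scale factor 2.6667.
The film scales with it: height 221.28 × 2.6667 ≈ 590.07.

590 px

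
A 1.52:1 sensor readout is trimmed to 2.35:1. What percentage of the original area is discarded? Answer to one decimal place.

35.3%

Going from 1.52:1 to 2.35:1 means cutting height while keeping width.
Area ratio = (1.520)/(2.350) = 64.68%; the remaining 35.32% is cropped out.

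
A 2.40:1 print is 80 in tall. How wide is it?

Width = 80 × 2.400 = 192.

192 in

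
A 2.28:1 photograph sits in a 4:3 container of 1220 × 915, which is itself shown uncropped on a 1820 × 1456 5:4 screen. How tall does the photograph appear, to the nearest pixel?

Inside the 1220×915 canvas the photograph is width-limited at 1220.00 × 535.09.
4:3 in 1820×1456: fills the width, so the intermediate becomes 1820.00 × 1365.00 — a scale of ×1.4918.
The photograph scales with it: height 535.09 × 1.4918 ≈ 798.25.

798 px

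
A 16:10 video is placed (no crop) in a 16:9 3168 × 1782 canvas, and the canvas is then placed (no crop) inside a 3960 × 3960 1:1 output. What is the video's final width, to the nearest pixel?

16:10 in 3168×1782: fills the height, so the video is 2851.20 × 1782.00.
Second fit — the 16:9 canvas into 3960×3960 spans the width: 3960.00 × 2227.50 (×1.2500 from 3168×1782).
So the video's width is 2851.20 × 1.2500 ≈ 3564.00.

3564 px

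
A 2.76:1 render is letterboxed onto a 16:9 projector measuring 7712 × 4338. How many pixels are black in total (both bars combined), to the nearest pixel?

2.76:1 (2.760) > 16:9 (1.778), so the render fills the width.
The render is 7712 / 2.760 ≈ 2794.2029 px tall.
4338 − 2794.2029 = 1543.7971 px of bars.
That's 1543.7971 × 7712 ≈ 11905763 black pixels.

11905763 pixels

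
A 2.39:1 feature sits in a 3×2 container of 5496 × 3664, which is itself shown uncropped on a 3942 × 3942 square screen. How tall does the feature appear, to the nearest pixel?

1649 px

2.39:1 in 5496×3664: fills the width, so the feature is 5496.00 × 2299.58.
The 3×2 canvas is width-limited in 3942×3942, giving 3942.00 × 2628.00; scale factor 0.7172.
The feature scales with it: height 2299.58 × 0.7172 ≈ 1649.37.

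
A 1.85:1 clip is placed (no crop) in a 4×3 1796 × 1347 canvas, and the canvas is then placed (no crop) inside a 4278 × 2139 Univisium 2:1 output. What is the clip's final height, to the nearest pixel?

1542 px

First fit — 1.85:1 into 1796×1347 spans the width: 1796.00 × 970.81.
The 4×3 canvas is height-limited in 4278×2139, giving 2852.00 × 2139.00; scale factor 1.5880.
So the clip's height is 970.81 × 1.5880 ≈ 1541.62.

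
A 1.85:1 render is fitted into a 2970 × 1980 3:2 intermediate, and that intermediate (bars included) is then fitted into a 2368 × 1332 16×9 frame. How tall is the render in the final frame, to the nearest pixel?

1080 px

Inside the 2970×1980 canvas the render is width-limited at 2970.00 × 1605.41.
3:2 in 2368×1332: fills the height, so the intermediate becomes 1998.00 × 1332.00 — a scale of ×0.6727.
So the render's height is 1605.41 × 0.6727 ≈ 1080.00.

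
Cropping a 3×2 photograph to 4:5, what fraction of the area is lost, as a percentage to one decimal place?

46.7%

The height stays; only width is cut (since 4:5 is narrower than 3×2).
Fraction kept = (0.800)/(1.500) ≈ 53.33%, so 46.67% is lost.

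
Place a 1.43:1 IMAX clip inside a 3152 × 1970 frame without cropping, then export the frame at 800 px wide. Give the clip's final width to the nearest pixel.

In the 3152×1970 frame the clip fills the height: width = 1970 × 1.430 ≈ 2817.10 px.
Scaling 3152 → 800 is ×0.2538, so the width becomes 2817.10 × 0.2538 ≈ 715.00 px.

715 px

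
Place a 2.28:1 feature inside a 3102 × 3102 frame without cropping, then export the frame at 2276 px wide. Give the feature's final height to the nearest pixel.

998 px

In the 3102×3102 frame the feature fills the width: height = 3102 / 2.280 ≈ 1360.53 px.
Resizing to 2276 px wide multiplies everything by 0.7337: 1360.53 → 998.25 px.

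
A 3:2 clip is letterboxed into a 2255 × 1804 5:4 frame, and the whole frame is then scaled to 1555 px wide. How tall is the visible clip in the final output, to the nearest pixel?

At 2255×1804 the clip is width-limited, so height = 2255 × 2/3 ≈ 1503.33 px.
Scaling 2255 → 1555 is ×0.6896, so the height becomes 1503.33 × 0.6896 ≈ 1036.67 px.

1037 px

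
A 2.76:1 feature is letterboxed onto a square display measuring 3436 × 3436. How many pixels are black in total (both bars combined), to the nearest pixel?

2.76:1 is wider than square, so it spans the full width.
Content height = 3436 / 2.760 ≈ 1244.9275 px.
Leftover height: 3436 − 1244.9275 = 2191.0725 px.
Across the 3436-px span: 2191.0725 × 3436 ≈ 7528525 px.

7528525 pixels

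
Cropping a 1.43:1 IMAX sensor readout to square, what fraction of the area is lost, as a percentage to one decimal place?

30.1%

The height stays; only width is cut (since square is narrower than 1.43:1 IMAX).
Area ratio = (1.000)/(1.430) = 69.93%; the remaining 30.07% is cropped out.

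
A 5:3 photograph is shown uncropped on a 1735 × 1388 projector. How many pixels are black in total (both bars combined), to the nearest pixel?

602045 pixels

Since 1.667 > 1.250, the photograph is width-limited.
That makes the image 1041.0000 px tall (1735 × 3/5).
Black = 1388 − 1041.0000 = 347.0000 px.
Bar area = 347.0000 × 1735 ≈ 602045 px.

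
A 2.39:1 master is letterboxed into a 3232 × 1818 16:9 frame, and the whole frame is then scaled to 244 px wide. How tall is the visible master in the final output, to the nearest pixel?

102 px

In the 3232×1818 frame the master fills the width: height = 3232 / 2.390 ≈ 1352.30 px.
Scaling 3232 → 244 is ×0.0755, so the height becomes 1352.30 × 0.0755 ≈ 102.09 px.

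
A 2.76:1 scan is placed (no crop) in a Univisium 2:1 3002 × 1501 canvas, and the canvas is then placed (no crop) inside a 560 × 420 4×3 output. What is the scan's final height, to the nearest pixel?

First fit — 2.76:1 into 3002×1501 spans the width: 3002.00 × 1087.68.
Univisium 2:1 in 560×420: fills the width, so the intermediate becomes 560.00 × 280.00 — a scale of ×0.1865.
So the scan's height is 1087.68 × 0.1865 ≈ 202.90.

203 px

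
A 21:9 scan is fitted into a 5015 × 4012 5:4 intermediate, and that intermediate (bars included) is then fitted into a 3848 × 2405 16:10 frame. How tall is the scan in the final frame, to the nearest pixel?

1288 px

First fit — 21:9 into 5015×4012 spans the width: 5015.00 × 2149.29.
5:4 in 3848×2405: fills the height, so the intermediate becomes 3006.25 × 2405.00 — a scale of ×0.5995.
Applying the same ×0.5995: 2149.29 → 1288.39.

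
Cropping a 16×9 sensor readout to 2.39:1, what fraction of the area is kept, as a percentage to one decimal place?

2.39:1 is wider than 16×9, so the crop keeps the full width and trims the height.
(1.778)/(2.390) ≈ 0.744 of the area survives.

74.4%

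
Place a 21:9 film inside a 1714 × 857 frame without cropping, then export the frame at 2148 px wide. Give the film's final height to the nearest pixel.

Fitted into 1714×857, the film spans the width; its height is 1714 × 9/21 ≈ 734.57 px.
Scaling 1714 → 2148 is ×1.2532, so the height becomes 734.57 × 1.2532 ≈ 920.57 px.

921 px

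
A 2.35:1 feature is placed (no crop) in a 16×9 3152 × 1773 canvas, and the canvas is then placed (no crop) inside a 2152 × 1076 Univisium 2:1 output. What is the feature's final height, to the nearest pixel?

2.35:1 in 3152×1773: fills the width, so the feature is 3152.00 × 1341.28.
Second fit — the 16×9 canvas into 2152×1076 spans the height: 1912.89 × 1076.00 (×0.6069 from 3152×1773).
So the feature's height is 1341.28 × 0.6069 ≈ 814.00.

814 px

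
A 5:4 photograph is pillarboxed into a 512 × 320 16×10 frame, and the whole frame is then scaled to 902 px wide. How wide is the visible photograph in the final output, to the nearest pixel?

In the 512×320 frame the photograph fills the height: width = 320 × 5/4 ≈ 400.00 px.
Scaling 512 → 902 is ×1.7617, so the width becomes 400.00 × 1.7617 ≈ 704.69 px.

705 px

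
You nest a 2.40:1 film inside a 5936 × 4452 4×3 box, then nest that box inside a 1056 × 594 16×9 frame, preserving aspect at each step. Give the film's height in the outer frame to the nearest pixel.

330 px

Inside the 5936×4452 canvas the film is width-limited at 5936.00 × 2473.33.
The 4×3 canvas is height-limited in 1056×594, giving 792.00 × 594.00; scale factor 0.1334.
So the film's height is 2473.33 × 0.1334 ≈ 330.00.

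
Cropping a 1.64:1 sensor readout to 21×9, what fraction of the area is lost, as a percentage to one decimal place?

29.7%

21×9 is wider than 1.64:1, so the crop keeps the full width and trims the height.
Area ratio = (1.640)/(2.333) = 70.29%; the remaining 29.71% is cropped out.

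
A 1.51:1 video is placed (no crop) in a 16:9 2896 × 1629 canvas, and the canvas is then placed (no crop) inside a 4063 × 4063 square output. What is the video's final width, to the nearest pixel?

3451 px

First fit — 1.51:1 into 2896×1629 spans the height: 2459.79 × 1629.00.
The 16:9 canvas is width-limited in 4063×4063, giving 4063.00 × 2285.44; scale factor 1.4030.
The video scales with it: width 2459.79 × 1.4030 ≈ 3451.01.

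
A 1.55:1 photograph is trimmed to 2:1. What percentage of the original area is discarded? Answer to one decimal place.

22.5%

Going from 1.55:1 to 2:1 means cutting height while keeping width.
(1.550)/(2.000) ≈ 0.775 of the area survives, leaving 22.50% discarded.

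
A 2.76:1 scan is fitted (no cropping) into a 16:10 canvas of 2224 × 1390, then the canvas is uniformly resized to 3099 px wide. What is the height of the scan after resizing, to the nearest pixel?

In the 2224×1390 frame the scan fills the width: height = 2224 / 2.760 ≈ 805.80 px.
Resizing to 3099 px wide multiplies everything by 1.3934: 805.80 → 1122.83 px.

1123 px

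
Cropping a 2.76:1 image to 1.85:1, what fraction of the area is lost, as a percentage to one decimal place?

33.0%

The height stays; only width is cut (since 1.85:1 is narrower than 2.76:1).
Fraction kept = (1.850)/(2.760) ≈ 67.03%, so 32.97% is lost.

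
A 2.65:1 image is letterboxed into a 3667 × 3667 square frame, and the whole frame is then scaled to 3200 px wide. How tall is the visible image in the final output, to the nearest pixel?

In the 3667×3667 frame the image fills the width: height = 3667 / 2.650 ≈ 1383.77 px.
Scaling 3667 → 3200 is ×0.8726, so the height becomes 1383.77 × 0.8726 ≈ 1207.55 px.

1208 px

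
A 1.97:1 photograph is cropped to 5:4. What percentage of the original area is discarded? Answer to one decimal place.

Going from 1.97:1 to 5:4 means cutting width while keeping height.
Fraction kept = (1.250)/(1.970) ≈ 63.45%, so 36.55% is lost.

36.5%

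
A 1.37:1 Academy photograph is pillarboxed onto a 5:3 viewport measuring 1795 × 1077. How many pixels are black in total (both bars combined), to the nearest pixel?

344112 pixels

1.37:1 Academy is narrower than 5:3, so it spans the full height.
That makes the image 1475.4900 px wide (1077 × 1.370).
1795 − 1475.4900 = 319.5100 px of bars.
Bar area = 319.5100 × 1077 ≈ 344112 px.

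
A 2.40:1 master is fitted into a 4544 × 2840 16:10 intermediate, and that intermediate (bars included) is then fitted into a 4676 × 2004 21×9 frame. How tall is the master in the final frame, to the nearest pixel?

Inside the 4544×2840 canvas the master is width-limited at 4544.00 × 1893.33.
The 16:10 canvas is height-limited in 4676×2004, giving 3206.40 × 2004.00; scale factor 0.7056.
So the master's height is 1893.33 × 0.7056 ≈ 1336.00.

1336 px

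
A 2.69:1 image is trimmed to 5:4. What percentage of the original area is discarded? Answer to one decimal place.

Going from 2.69:1 to 5:4 means cutting width while keeping height.
Fraction kept = (1.250)/(2.690) ≈ 46.47%, so 53.53% is lost.

53.5%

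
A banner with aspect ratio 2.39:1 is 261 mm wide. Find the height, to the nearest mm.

At 2.39:1, 261 / 2.390 ≈ 109.21.

109 mm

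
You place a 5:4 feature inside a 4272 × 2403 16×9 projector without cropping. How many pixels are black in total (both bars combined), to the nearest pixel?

3047605 pixels

5:4 (1.250) < 16×9 (1.778), so the feature fills the height.
The feature is 2403 × 5/4 ≈ 3003.7500 px wide.
Leftover width: 4272 − 3003.7500 = 1268.2500 px.
That's 1268.2500 × 2403 ≈ 3047605 black pixels.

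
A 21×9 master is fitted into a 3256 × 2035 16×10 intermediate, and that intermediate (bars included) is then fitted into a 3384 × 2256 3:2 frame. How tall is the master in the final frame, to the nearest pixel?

First fit — 21×9 into 3256×2035 spans the width: 3256.00 × 1395.43.
The 16×10 canvas is width-limited in 3384×2256, giving 3384.00 × 2115.00; scale factor 1.0393.
Applying the same ×1.0393: 1395.43 → 1450.29.

1450 px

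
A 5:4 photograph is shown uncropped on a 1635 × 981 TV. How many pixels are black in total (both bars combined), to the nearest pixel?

5:4 (1.250) < 5:3 (1.667), so the photograph fills the height.
That makes the image 1226.2500 px wide (981 × 5/4).
Leftover width: 1635 − 1226.2500 = 408.7500 px.
Across the 981-px span: 408.7500 × 981 ≈ 400984 px.

400984 pixels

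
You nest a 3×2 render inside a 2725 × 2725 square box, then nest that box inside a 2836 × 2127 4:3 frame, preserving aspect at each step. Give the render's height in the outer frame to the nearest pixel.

1418 px

First fit — 3×2 into 2725×2725 spans the width: 2725.00 × 1816.67.
The square canvas is height-limited in 2836×2127, giving 2127.00 × 2127.00; scale factor 0.7806.
So the render's height is 1816.67 × 0.7806 ≈ 1418.00.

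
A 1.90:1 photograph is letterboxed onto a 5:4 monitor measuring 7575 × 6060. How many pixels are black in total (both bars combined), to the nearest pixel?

15704171 pixels

1.90:1 is wider than 5:4, so it spans the full width.
Content height = 7575 / 1.900 ≈ 3986.8421 px.
Black = 6060 − 3986.8421 = 2073.1579 px.
Across the 7575-px span: 2073.1579 × 7575 ≈ 15704171 px.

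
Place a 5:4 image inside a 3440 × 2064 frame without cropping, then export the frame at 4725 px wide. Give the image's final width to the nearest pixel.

3544 px

At 3440×2064 the image is height-limited, so width = 2064 × 5/4 ≈ 2580.00 px.
Resizing to 4725 px wide multiplies everything by 1.3735: 2580.00 → 3543.75 px.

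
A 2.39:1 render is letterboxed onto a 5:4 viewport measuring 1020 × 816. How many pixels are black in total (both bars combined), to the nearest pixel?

397006 pixels

Since 2.390 > 1.250, the render is width-limited.
Content height = 1020 / 2.390 ≈ 426.7782 px.
Black = 816 − 426.7782 = 389.2218 px.
That's 389.2218 × 1020 ≈ 397006 black pixels.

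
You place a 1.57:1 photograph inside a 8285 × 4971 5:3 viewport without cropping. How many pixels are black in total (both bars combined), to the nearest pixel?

2388715 pixels

Since 1.570 < 1.667, the photograph is height-limited.
That makes the image 7804.4700 px wide (4971 × 1.570).
8285 − 7804.4700 = 480.5300 px of bars.
That's 480.5300 × 4971 ≈ 2388715 black pixels.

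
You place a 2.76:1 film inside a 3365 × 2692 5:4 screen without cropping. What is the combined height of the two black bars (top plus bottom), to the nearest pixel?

1473 px

2.76:1 (2.760) > 5:4 (1.250), so the film fills the width.
Content height = 3365 / 2.760 ≈ 1219.20 px.
2692 − 1219.20 = 1472.80 px of bars.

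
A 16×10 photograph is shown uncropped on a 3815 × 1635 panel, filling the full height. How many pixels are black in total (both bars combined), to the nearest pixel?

The photograph is 1635 × 16/10 ≈ 2616.0000 px wide.
3815 − 2616.0000 = 1199.0000 px of bars.
That's 1199.0000 × 1635 ≈ 1960365 black pixels.

1960365 pixels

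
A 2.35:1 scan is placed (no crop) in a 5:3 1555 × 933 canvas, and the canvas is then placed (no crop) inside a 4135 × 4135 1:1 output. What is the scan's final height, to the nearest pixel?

1760 px

2.35:1 in 1555×933: fills the width, so the scan is 1555.00 × 661.70.
5:3 in 4135×4135: fills the width, so the intermediate becomes 4135.00 × 2481.00 — a scale of ×2.6592.
The scan scales with it: height 661.70 × 2.6592 ≈ 1759.57.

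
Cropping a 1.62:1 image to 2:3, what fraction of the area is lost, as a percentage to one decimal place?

2:3 is narrower than 1.62:1, so the crop keeps the full height and trims the width.
Fraction kept = (0.667)/(1.620) ≈ 41.15%, so 58.85% is lost.

58.8%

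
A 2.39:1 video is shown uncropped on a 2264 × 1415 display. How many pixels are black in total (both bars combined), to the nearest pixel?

1058917 pixels

Since 2.390 > 1.600, the video is width-limited.
The video is 2264 / 2.390 ≈ 947.2803 px tall.
Leftover height: 1415 − 947.2803 = 467.7197 px.
Across the 2264-px span: 467.7197 × 2264 ≈ 1058917 px.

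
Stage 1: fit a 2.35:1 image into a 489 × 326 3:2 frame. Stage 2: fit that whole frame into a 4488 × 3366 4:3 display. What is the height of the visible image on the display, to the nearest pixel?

1910 px

Inside the 489×326 canvas the image is width-limited at 489.00 × 208.09.
The 3:2 canvas is width-limited in 4488×3366, giving 4488.00 × 2992.00; scale factor 9.1779.
Applying the same ×9.1779: 208.09 → 1909.79.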